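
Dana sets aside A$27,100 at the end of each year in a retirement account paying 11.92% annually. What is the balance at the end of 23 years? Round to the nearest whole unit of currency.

A$2,803,541

FV = 27100 × [(1+0.1192)^23 − 1] / 0.1192 = 27100 × 103.451696 = 2,803,540.9703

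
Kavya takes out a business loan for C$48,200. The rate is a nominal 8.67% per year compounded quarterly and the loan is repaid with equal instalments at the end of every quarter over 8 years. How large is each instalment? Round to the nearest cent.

C$2,104.16

i = 0.0867/4 = 0.021675 per quarter; n = 8·4 = 32.
Annuity-PV factor = 22.907002; PMT = 48200 / 22.907002 = 2,104.1601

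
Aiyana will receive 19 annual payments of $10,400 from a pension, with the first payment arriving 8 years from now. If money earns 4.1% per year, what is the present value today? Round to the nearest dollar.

PV at t=7 (ordinary 19-year annuity): 10400 × a(19|0.041) = 10400 × 13.023076 = 135,439.9883
PV₀ = 135,439.9883 / (1+0.041)^7 = 135,439.9883 / 1.324815 = 102,233.1638

$102,233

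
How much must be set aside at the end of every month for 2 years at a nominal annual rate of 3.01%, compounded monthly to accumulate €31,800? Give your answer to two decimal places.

€1,287.18

i = 0.0301/12 = 0.00250833 per month; n = 2·12 = 24.
FV-annuity factor = 24.705204; PMT = 31800 / 24.705204 = 1,287.1782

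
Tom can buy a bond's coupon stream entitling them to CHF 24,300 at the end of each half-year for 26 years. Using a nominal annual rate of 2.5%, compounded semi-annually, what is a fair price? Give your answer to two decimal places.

CHF 925,045.94

i = 0.025/2 = 0.0125 per half-year; n = 26·2 = 52.
PV = PMT · [1 − (1+i)^(−n)] / i = 24300 · 38.067734 = 925,045.9438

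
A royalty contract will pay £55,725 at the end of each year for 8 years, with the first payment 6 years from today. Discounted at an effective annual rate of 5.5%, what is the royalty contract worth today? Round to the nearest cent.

Value one period before first payment (t=5): 55725 × [1 − (1+0.055)^(−8)] / 0.055 = 55725 × 6.334566 = 352,993.6897
Discount back 5 years: 352,993.6897 × (1+0.055)^(−5) = 352,993.6897 × 0.765134 = 270,087.5987

£270,087.60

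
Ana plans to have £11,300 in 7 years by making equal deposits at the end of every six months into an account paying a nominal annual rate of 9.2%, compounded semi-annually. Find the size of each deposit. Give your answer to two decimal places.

£592.76

With 2 periods per year: i = 0.046, n = 14.
PMT = 11300 / ( [(1+0.046)^14 − 1] / 0.046 ) = 11300 / 19.063274 = 592.7628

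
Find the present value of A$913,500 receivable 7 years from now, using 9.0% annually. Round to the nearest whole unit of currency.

A$499,716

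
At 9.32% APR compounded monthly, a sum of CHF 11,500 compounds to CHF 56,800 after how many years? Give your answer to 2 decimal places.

17.20 years

Periodic rate i = 0.0932/12 = 0.00776667.
n = ln(56800/11500) / ln(1+0.00776667) = ln(4.93913) / 0.007737 = 206.4443 months
= 206.4443/12 years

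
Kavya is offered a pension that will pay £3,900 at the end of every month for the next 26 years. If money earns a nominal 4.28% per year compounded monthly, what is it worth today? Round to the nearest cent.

£733,394.53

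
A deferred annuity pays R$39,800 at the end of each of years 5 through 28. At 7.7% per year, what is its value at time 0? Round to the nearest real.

R$319,409

Value one period before first payment (t=4): 39800 × [1 − (1+0.077)^(−24)] / 0.077 = 39800 × 10.797576 = 429,743.5358
PV₀ = 429,743.5358 / (1+0.077)^4 = 429,743.5358 / 1.345435 = 319,408.5517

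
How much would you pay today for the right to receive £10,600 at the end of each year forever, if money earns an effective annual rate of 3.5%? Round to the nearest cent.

£302,857.14

PV = C/r = 10600/0.035 = 302,857.1429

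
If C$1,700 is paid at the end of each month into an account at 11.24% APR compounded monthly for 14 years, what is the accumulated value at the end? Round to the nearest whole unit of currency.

C$687,644

With 12 periods per year: i = 0.00936667, n = 168.
FV = 1700 × [(1+0.00936667)^168 − 1] / 0.00936667 = 1700 × 404.496251 = 687,643.6266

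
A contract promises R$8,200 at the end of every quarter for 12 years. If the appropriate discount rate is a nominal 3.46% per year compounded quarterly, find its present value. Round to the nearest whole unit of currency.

Periodic rate i = 0.0346/4 = 0.00865; n = 12 × 4 = 48 periods.
PV = PMT · [1 − (1+i)^(−n)] / i = 8200 · 39.145890 = 320,996.3009

R$320,996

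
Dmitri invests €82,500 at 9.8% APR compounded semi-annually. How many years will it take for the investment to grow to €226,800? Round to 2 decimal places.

Periodic rate i = 0.098/2 = 0.049.
n = ln(226800/82500) / ln(1+0.049) = ln(2.74909) / 0.047837 = 21.1398 half-years
= 21.1398/2 years

10.57 years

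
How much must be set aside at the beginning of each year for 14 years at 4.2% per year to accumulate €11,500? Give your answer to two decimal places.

FV-annuity factor × (1+i) = 19.323786; PMT = 11500 / 19.323786 = 595.1215

€595.12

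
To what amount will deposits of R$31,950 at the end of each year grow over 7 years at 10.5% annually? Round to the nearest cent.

FV = 31950 × [(1+0.105)^7 − 1] / 0.105 = 31950 × 9.634035 = 307,807.4220

R$307,807.42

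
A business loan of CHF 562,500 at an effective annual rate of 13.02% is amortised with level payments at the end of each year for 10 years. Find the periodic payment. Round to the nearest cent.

CHF 103,745.75

Annuity-PV factor = 5.421909; PMT = 562500 / 5.421909 = 103,745.7489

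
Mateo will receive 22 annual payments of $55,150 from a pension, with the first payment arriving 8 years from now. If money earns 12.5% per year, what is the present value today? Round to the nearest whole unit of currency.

$178,955

Value one period before first payment (t=7): 55150 × [1 − (1+0.125)^(−22)] / 0.125 = 55150 × 7.400575 = 408,141.7386
Discount back 7 years: 408,141.7386 × (1+0.125)^(−7) = 408,141.7386 × 0.438462 = 178,954.8005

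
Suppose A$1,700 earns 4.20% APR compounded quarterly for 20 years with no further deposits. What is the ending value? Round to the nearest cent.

i = 0.042/4 = 0.0105 per quarter; n = 20·4 = 80.
FV = PV·(1+i)^n = 1,700 × 2.306245 = 3,920.6164

A$3,920.62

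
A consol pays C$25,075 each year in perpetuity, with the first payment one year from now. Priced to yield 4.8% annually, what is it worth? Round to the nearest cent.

C$522,395.83

PV = PMT / i = 25075 / 0.048 = 522,395.8333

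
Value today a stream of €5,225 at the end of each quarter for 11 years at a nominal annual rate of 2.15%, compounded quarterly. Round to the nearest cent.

€204,250.37

Periodic rate i = 0.0215/4 = 0.005375; n = 11 × 4 = 44 periods.
PV = 5225 × [1 − (1+0.005375)^(−44)] / 0.005375 = 5225 × 39.090981 = 204,250.3742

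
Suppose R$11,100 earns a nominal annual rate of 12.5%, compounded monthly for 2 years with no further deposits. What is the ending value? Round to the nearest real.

Periodic rate i = 0.125/12 = 0.0104167; n = 2 × 12 = 24 periods.
11,100 × (1+0.0104167)^24 = 11,100 × 1.282366 = 14,234.2637

R$14,234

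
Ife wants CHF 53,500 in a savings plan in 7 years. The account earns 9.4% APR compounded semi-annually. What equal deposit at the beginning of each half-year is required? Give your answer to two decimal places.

CHF 2,662.00

With 2 periods per year: i = 0.047, n = 14.
PMT = 53500 / ( [(1+0.047)^14 − 1] / 0.047 × (1+i) ) = 53500 / 20.097688 = 2,661.9978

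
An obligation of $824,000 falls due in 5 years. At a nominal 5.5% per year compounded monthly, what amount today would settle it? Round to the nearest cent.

$626,280.79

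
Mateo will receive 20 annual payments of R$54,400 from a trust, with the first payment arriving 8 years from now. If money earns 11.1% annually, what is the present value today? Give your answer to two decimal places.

PV at t=7 (ordinary 20-year annuity): 54400 × a(20|0.111) = 54400 × 7.911531 = 430,387.2842
Discount back 7 years: 430,387.2842 × (1+0.111)^(−7) = 430,387.2842 × 0.478632 = 205,997.0585

R$205,997.06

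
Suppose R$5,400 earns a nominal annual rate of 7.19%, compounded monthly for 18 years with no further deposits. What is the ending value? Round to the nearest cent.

R$19,623.68

i = 0.0719/12 = 0.00599167 per month; n = 18·12 = 216.
5,400 × (1+0.00599167)^216 = 5,400 × 3.634015 = 19,623.6832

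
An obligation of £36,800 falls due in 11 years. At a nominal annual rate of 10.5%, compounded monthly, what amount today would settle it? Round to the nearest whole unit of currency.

£11,653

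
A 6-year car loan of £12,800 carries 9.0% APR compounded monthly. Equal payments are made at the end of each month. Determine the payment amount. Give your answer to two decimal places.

With 12 periods per year: i = 0.0075, n = 72.
Annuity-PV factor = 55.476849; PMT = 12800 / 55.476849 = 230.7269

£230.73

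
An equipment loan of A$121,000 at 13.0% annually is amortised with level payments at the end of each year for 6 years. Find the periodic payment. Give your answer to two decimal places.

PMT = 121000 / ( [1 − (1+0.13)^(−6)] / 0.13 ) = 121000 / 3.997550 = 30,268.5411

A$30,268.54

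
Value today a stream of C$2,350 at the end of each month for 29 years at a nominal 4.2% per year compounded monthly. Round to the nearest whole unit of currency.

C$472,383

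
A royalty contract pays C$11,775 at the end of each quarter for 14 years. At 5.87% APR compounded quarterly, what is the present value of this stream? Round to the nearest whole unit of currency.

C$447,512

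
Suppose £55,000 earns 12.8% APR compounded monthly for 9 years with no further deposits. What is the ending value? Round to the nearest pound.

£172,990

i = 0.128/12 = 0.0106667 per month; n = 9·12 = 108.
55,000 × (1+0.0106667)^108 = 55,000 × 3.145269 = 172,989.7820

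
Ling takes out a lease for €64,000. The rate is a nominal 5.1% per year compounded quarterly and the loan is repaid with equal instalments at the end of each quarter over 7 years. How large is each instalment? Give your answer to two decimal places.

€2,732.33

With 4 periods per year: i = 0.01275, n = 28.
Annuity-PV factor = 23.423258; PMT = 64000 / 23.423258 = 2,732.3270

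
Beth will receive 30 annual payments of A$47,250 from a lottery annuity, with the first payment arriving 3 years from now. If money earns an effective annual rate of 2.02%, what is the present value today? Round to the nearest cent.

PV at t=2 (ordinary 30-year annuity): 47250 × a(30|0.0202) = 47250 × 22.334987 = 1,055,328.1364
PV₀ = 1,055,328.1364 / (1+0.0202)^2 = 1,055,328.1364 / 1.040808 = 1,013,950.7919

A$1,013,950.79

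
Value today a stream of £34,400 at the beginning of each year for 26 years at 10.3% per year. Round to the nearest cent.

PV = PMT · [1 − (1+i)^(−n)] / i × (1+i) = 34400 · 9.871642 = 339,584.5002
Payments are at the start of each period, so multiply by (1+i).

£339,584.50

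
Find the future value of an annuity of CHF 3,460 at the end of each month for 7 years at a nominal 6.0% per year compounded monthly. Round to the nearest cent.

With 12 periods per year: i = 0.005, n = 84.
FV = PMT · [(1+i)^n − 1] / i = 3460 · 104.073927 = 360,095.7882

CHF 360,095.79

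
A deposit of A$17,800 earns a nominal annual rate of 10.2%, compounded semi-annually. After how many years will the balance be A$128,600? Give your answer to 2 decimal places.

Periodic rate i = 0.102/2 = 0.051.
(1+i)^n = 128600/17800 = 7.22472, so n = ln 7.22472 / ln 1.051 = 39.7552 half-years
= 39.7552/2 years

19.88 years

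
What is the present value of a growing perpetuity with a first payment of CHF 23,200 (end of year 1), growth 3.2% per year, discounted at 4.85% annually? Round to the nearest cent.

PV = D₁/(r − g) = 23200/(0.0485 − 0.032) = 1,406,060.6061

CHF 1,406,060.61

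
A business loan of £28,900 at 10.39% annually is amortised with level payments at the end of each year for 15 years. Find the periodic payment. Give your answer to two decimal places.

PMT = 28900 / ( [1 − (1+0.1039)^(−15)] / 0.1039 ) = 28900 / 7.439704 = 3,884.5629

£3,884.56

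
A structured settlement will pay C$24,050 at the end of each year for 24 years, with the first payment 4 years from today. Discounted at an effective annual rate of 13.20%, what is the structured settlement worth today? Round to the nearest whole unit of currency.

PV at t=3 (ordinary 24-year annuity): 24050 × a(24|0.132) = 24050 × 7.189291 = 172,902.4510
PV₀ = 172,902.4510 / (1+0.132)^3 = 172,902.4510 / 1.450572 = 119,196.0515

C$119,196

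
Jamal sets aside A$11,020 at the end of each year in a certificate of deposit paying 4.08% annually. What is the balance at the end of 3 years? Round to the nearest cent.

Accumulation factor s(3|0.0408) = 3.124065; FV = 11020 × 3.124065 = 34,427.1923

A$34,427.19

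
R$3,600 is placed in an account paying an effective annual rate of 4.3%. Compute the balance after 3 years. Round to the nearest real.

FV = 3,600 × (1 + 0.043)^3 = 4,084.6554

R$4,085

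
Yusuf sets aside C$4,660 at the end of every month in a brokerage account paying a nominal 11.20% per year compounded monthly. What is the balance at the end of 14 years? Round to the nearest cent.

Periodic rate i = 0.112/12 = 0.00933333; n = 14 × 12 = 168 periods.
FV = 4660 × [(1+0.00933333)^168 − 1] / 0.00933333 = 4660 × 403.102110 = 1,878,455.8320

C$1,878,455.83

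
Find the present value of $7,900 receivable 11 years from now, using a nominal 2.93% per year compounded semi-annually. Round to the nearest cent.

$5,736.80

With 2 periods per year: i = 0.01465, n = 22.
PV = 7,900 / (1 + 0.01465)^22 = 7,900 / 1.377075 = 5,736.7956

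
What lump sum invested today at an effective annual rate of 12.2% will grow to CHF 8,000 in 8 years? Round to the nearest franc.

CHF 3,185

PV = 8,000 / (1 + 0.122)^8 = 8,000 / 2.511556 = 3,185.2765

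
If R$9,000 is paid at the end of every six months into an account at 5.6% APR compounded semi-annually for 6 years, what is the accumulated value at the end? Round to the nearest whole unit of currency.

i = 0.056/2 = 0.028 per half-year; n = 6·2 = 12.
Accumulation factor s(12|0.028) = 14.031849; FV = 9000 × 14.031849 = 126,286.6440

R$126,287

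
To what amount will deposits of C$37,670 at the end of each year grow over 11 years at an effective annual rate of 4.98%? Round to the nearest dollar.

C$534,611

Accumulation factor s(11|0.0498) = 14.191952; FV = 37670 × 14.191952 = 534,610.8253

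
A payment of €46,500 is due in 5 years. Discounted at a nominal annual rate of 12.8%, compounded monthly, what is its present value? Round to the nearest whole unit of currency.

With 12 periods per year: i = 0.0106667, n = 60.
PV = 46,500 / (1 + 0.0106667)^60 = 46,500 / 1.890064 = 24,602.3401

€24,602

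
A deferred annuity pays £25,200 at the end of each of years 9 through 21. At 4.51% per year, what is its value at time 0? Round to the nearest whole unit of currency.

£171,347

Value one period before first payment (t=8): 25200 × [1 − (1+0.0451)^(−13)] / 0.0451 = 25200 × 9.676937 = 243,858.8096
Discount back 8 years: 243,858.8096 × (1+0.0451)^(−8) = 243,858.8096 × 0.702647 = 171,346.6696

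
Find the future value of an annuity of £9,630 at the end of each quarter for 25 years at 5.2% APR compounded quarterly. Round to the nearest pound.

£1,954,657

i = 0.052/4 = 0.013 per quarter; n = 25·4 = 100.
FV = 9630 × [(1+0.013)^100 − 1] / 0.013 = 9630 × 202.975818 = 1,954,657.1267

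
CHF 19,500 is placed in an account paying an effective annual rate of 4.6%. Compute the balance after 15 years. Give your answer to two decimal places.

FV = PV·(1+i)^n = 19,500 × 1.963248 = 38,283.3452

CHF 38,283.35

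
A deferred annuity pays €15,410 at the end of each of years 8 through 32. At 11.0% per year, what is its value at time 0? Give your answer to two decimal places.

PV at t=7 (ordinary 25-year annuity): 15410 × a(25|0.11) = 15410 × 8.421745 = 129,779.0853
Discount back 7 years: 129,779.0853 × (1+0.11)^(−7) = 129,779.0853 × 0.481658 = 62,509.1880

€62,509.19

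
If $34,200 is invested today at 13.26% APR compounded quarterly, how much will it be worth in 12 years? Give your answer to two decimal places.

Periodic rate i = 0.1326/4 = 0.03315; n = 12 × 4 = 48 periods.
34,200 × (1+0.03315)^48 = 34,200 × 4.784563 = 163,632.0411

$163,632.04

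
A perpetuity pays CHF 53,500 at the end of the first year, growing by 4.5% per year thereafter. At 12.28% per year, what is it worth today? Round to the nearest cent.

CHF 687,660.67

PV = PMT / (i − g) = 53500 / (0.1228 − 0.045) = 53500 / 0.077800 = 687,660.6684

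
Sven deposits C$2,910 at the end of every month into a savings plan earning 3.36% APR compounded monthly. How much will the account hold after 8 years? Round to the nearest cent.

Periodic rate i = 0.0336/12 = 0.0028; n = 8 × 12 = 96 periods.
FV = PMT · [(1+i)^n − 1] / i = 2910 · 109.965025 = 319,998.2238

C$319,998.22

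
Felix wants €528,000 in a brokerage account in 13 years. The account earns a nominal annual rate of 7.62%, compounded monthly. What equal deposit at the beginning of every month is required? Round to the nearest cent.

€1,977.91

i = 0.0762/12 = 0.00635 per month; n = 13·12 = 156.
FV-annuity factor × (1+i) = 266.948861; PMT = 528000 / 266.948861 = 1,977.9069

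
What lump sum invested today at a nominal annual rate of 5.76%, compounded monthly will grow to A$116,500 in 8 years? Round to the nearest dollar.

With 12 periods per year: i = 0.0048, n = 96.
Discount factor = (1+0.0048)^(−96) = 0.631475; PV = 116,500 × 0.631475 = 73,566.7875

A$73,567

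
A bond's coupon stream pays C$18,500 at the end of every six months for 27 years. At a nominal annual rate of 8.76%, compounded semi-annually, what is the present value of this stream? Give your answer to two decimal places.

C$380,652.55

Periodic rate i = 0.0876/2 = 0.0438; n = 27 × 2 = 54 periods.
PV = PMT · [1 − (1+i)^(−n)] / i = 18500 · 20.575814 = 380,652.5538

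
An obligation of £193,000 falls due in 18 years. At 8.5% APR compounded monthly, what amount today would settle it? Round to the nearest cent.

£42,017.39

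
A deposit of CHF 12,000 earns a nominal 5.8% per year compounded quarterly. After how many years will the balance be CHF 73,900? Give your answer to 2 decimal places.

Periodic rate i = 0.058/4 = 0.0145.
n = ln(73900/12000) / ln(1+0.0145) = ln(6.15833) / 0.014396 = 126.2727 quarters
= 126.2727/4 years

31.57 years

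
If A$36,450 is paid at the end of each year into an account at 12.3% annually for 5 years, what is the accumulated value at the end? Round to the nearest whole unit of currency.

A$232,946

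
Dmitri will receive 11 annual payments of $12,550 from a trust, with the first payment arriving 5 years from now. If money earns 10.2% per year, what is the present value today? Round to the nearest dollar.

$54,766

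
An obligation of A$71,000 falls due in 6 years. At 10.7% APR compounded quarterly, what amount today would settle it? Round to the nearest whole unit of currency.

A$37,680

Periodic rate i = 0.107/4 = 0.02675; n = 6 × 4 = 24 periods.
Discount factor = (1+0.02675)^(−24) = 0.530697; PV = 71,000 × 0.530697 = 37,679.5122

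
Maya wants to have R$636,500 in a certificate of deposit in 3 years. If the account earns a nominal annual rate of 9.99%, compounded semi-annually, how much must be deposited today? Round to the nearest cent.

R$475,101.83

Periodic rate i = 0.0999/2 = 0.04995; n = 3 × 2 = 6 periods.
PV = FV·(1+i)^(−n) = 636,500 × 0.746429 = 475,101.8272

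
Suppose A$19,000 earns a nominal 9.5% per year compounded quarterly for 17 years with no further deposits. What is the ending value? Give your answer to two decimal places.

A$93,743.21

i = 0.095/4 = 0.02375 per quarter; n = 17·4 = 68.
FV = 19,000 × (1 + 0.02375)^68 = 93,743.2066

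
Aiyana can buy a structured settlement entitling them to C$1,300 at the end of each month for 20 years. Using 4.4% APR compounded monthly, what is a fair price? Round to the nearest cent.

C$207,249.19

With 12 periods per year: i = 0.00366667, n = 240.
PV = PMT · [1 − (1+i)^(−n)] / i = 1300 · 159.422454 = 207,249.1906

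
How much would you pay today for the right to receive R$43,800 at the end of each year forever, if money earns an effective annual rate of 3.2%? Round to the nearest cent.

R$1,368,750.00

PV = PMT / i = 43800 / 0.032 = 1,368,750.0000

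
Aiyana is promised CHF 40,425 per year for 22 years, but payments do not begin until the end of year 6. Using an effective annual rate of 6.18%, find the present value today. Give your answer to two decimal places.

CHF 355,100.94

PV at t=5 (ordinary 22-year annuity): 40425 × a(22|0.0618) = 40425 × 11.855378 = 479,253.6441
PV₀ = 479,253.6441 / (1+0.0618)^5 = 479,253.6441 / 1.349627 = 355,100.9374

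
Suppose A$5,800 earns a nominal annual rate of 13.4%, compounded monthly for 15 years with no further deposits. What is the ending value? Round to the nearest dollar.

A$42,808

With 12 periods per year: i = 0.0111667, n = 180.
FV = PV·(1+i)^n = 5,800 × 7.380640 = 42,807.7118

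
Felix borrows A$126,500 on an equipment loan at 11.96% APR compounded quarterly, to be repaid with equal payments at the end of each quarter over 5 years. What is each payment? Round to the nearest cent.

A$8,494.93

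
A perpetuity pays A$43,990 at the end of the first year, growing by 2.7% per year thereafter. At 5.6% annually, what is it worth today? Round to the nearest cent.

PV = D₁/(r − g) = 43990/(0.056 − 0.027) = 1,516,896.5517

A$1,516,896.55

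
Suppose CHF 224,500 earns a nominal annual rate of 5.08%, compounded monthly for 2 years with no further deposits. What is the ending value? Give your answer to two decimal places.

With 12 periods per year: i = 0.00423333, n = 24.
FV = PV·(1+i)^n = 224,500 × 1.106703 = 248,454.8798

CHF 248,454.88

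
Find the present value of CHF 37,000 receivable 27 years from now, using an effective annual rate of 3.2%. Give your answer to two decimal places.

CHF 15,807.02

PV = 37,000 / (1 + 0.032)^27 = 37,000 / 2.340733 = 15,807.0162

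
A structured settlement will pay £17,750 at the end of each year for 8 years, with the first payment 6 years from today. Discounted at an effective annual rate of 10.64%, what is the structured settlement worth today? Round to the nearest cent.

PV at t=5 (ordinary 8-year annuity): 17750 × a(8|0.1064) = 17750 × 5.212864 = 92,528.3415
Discount back 5 years: 92,528.3415 × (1+0.1064)^(−5) = 92,528.3415 × 0.603169 = 55,810.2467

£55,810.25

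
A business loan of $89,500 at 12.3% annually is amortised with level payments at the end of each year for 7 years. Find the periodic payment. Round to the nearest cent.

PMT = 89500 / ( [1 − (1+0.123)^(−7)] / 0.123 ) = 89500 / 4.520668 = 19,797.9583

$19,797.96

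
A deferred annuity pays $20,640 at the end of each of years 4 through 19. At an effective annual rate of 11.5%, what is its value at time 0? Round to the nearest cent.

$106,787.75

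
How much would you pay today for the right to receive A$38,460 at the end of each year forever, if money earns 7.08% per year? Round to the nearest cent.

PV = PMT / i = 38460 / 0.0708 = 543,220.3390

A$543,220.34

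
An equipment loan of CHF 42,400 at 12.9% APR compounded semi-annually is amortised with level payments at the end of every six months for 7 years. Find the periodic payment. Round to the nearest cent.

With 2 periods per year: i = 0.0645, n = 14.
PMT = 42400 / ( [1 − (1+0.0645)^(−14)] / 0.0645 ) = 42400 / 9.041370 = 4,689.5548

CHF 4,689.55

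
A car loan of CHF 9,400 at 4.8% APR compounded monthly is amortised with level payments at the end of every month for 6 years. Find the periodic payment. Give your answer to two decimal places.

CHF 150.52

Periodic rate i = 0.048/12 = 0.004; n = 6 × 12 = 72 periods.
Annuity-PV factor = 62.451892; PMT = 9400 / 62.451892 = 150.5159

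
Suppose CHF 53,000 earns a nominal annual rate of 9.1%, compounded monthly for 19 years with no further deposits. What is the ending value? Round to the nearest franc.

Periodic rate i = 0.091/12 = 0.00758333; n = 19 × 12 = 228 periods.
FV = PV·(1+i)^n = 53,000 × 5.598379 = 296,714.1085

CHF 296,714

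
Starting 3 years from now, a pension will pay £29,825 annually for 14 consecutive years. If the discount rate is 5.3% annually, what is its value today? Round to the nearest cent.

Value one period before first payment (t=2): 29825 × [1 − (1+0.053)^(−14)] / 0.053 = 29825 × 9.711479 = 289,644.8501
Discount back 2 years: 289,644.8501 × (1+0.053)^(−2) = 289,644.8501 × 0.901869 = 261,221.5901

£261,221.59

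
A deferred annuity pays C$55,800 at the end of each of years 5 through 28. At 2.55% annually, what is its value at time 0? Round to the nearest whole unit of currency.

C$897,396

PV at t=4 (ordinary 24-year annuity): 55800 × a(24|0.0255) = 55800 × 17.786589 = 992,491.6927
PV₀ = 992,491.6927 / (1+0.0255)^4 = 992,491.6927 / 1.105968 = 897,396.1903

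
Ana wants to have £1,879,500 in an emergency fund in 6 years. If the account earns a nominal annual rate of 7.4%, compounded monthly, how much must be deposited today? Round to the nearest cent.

i = 0.074/12 = 0.00616667 per month; n = 6·12 = 72.
Discount factor = (1+0.00616667)^(−72) = 0.642341; PV = 1,879,500 × 0.642341 = 1,207,279.1386

£1,207,279.14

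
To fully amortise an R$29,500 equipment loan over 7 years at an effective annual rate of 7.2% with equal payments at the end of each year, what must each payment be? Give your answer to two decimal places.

PMT = 29500 / ( [1 − (1+0.072)^(−7)] / 0.072 ) = 29500 / 5.351914 = 5,512.0468

R$5,512.05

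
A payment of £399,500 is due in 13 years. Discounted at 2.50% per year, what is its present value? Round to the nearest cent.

£289,805.44

Discount factor = (1+0.025)^(−13) = 0.725420; PV = 399,500 × 0.725420 = 289,805.4401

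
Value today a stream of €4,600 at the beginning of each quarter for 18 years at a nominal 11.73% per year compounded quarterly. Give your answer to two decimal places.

With 4 periods per year: i = 0.029325, n = 72.
Annuity factor a(72|0.029325) × (1+i) = 30.720003; PV = 4600 × 30.720003 = 141,312.0132
(annuity-due: payments at period start, so ×(1+i).)

€141,312.01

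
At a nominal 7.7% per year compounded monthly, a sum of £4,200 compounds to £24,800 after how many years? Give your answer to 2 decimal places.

Periodic rate i = 0.077/12 = 0.00641667.
n = ln(24800/4200) / ln(1+0.00641667) = ln(5.90476) / 0.006396 = 277.6286 months
= 277.6286/12 years

23.14 years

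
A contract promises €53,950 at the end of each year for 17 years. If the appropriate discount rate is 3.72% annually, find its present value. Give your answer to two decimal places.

PV = 53950 × [1 − (1+0.0372)^(−17)] / 0.0372 = 53950 × 12.434163 = 670,823.1065

€670,823.11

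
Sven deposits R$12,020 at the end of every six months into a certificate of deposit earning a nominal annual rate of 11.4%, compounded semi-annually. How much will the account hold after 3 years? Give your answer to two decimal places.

Periodic rate i = 0.114/2 = 0.057; n = 3 × 2 = 6 periods.
FV = 12020 × [(1+0.057)^6 − 1] / 0.057 = 12020 × 6.922822 = 83,212.3184

R$83,212.32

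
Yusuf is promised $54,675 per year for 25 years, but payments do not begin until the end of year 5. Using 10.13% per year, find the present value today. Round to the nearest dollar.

PV at t=4 (ordinary 25-year annuity): 54675 × a(25|0.1013) = 54675 × 8.987063 = 491,367.6661
Discount back 4 years: 491,367.6661 × (1+0.1013)^(−4) = 491,367.6661 × 0.679794 = 334,028.8804

$334,029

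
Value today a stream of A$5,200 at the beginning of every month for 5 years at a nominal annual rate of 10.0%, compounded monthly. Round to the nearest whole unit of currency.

Periodic rate i = 0.1/12 = 0.00833333; n = 5 × 12 = 60 periods.
PV = 5200 × [1 − (1+0.00833333)^(−60)] / 0.00833333 × (1+i) = 5200 × 47.457580 = 246,779.4182
Payments are at the start of each period, so multiply by (1+i).

A$246,779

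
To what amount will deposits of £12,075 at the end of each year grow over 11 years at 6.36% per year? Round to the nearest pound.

FV = 12075 × [(1+0.0636)^11 − 1] / 0.0636 = 12075 × 15.258376 = 184,244.8955

£184,245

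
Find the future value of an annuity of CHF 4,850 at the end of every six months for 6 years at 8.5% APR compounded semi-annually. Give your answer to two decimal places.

i = 0.085/2 = 0.0425 per half-year; n = 6·2 = 12.
Accumulation factor s(12|0.0425) = 15.243091; FV = 4850 × 15.243091 = 73,928.9905

CHF 73,928.99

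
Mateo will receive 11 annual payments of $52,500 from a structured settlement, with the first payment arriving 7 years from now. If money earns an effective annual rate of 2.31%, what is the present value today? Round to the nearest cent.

Value one period before first payment (t=6): 52500 × [1 − (1+0.0231)^(−11)] / 0.0231 = 52500 × 9.616479 = 504,865.1450
PV₀ = 504,865.1450 / (1+0.0231)^6 = 504,865.1450 / 1.146855 = 440,217.0719

$440,217.07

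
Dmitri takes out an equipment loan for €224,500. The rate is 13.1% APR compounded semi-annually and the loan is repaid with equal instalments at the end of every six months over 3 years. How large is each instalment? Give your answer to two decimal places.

With 2 periods per year: i = 0.0655, n = 6.
Annuity-PV factor = 4.833484; PMT = 224500 / 4.833484 = 46,446.8237

€46,446.82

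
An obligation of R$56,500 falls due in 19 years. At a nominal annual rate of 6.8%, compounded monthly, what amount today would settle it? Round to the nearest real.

R$15,578

i = 0.068/12 = 0.00566667 per month; n = 19·12 = 228.
PV = FV·(1+i)^(−n) = 56,500 × 0.275724 = 15,578.4342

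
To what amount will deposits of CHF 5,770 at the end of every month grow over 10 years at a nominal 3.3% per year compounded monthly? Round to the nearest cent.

CHF 819,000.67

i = 0.033/12 = 0.00275 per month; n = 10·12 = 120.
FV = 5770 × [(1+0.00275)^120 − 1] / 0.00275 = 5770 × 141.941191 = 819,000.6696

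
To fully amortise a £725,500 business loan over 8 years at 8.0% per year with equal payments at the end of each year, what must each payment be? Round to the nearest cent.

Annuity-PV factor = 5.746639; PMT = 725500 / 5.746639 = 126,247.7088

£126,247.71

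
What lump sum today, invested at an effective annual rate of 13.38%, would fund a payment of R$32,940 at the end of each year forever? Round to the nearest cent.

R$246,188.34

PV = PMT / i = 32940 / 0.1338 = 246,188.3408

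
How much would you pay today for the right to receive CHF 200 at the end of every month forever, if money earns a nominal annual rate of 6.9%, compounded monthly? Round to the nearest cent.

Periodic rate i = 0.069/12 = 0.00575.
PV = PMT / i = 200 / 0.00575 = 34,782.6087

CHF 34,782.61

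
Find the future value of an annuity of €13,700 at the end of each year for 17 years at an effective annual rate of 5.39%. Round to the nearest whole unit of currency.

Accumulation factor s(17|0.0539) = 26.736998; FV = 13700 × 26.736998 = 366,296.8754

€366,297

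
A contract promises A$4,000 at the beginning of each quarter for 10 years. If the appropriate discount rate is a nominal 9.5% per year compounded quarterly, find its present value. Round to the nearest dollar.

Periodic rate i = 0.095/4 = 0.02375; n = 10 × 4 = 40 periods.
Annuity factor a(40|0.02375) × (1+i) = 26.248518; PV = 4000 × 26.248518 = 104,994.0737
(annuity-due: payments at period start, so ×(1+i).)

A$104,994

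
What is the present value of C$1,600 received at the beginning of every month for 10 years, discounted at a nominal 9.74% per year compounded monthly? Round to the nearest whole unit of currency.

With 12 periods per year: i = 0.00811667, n = 120.
Annuity factor a(120|0.00811667) × (1+i) = 77.123149; PV = 1600 × 77.123149 = 123,397.0385
(Beginning-of-period payments → annuity-due factor ×(1+i).)

C$123,397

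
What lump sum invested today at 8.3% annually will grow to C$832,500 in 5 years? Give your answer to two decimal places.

PV = FV·(1+i)^(−n) = 832,500 × 0.671209 = 558,781.4227

C$558,781.42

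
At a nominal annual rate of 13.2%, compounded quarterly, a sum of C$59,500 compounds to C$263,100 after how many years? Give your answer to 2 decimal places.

11.45 years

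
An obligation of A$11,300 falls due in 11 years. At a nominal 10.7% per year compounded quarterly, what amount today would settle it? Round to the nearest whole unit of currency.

Periodic rate i = 0.107/4 = 0.02675; n = 11 × 4 = 44 periods.
PV = 11,300 / (1 + 0.02675)^44 = 11,300 / 3.194827 = 3,536.9680

A$3,537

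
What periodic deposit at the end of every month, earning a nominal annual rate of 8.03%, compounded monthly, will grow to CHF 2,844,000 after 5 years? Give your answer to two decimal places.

Periodic rate i = 0.0803/12 = 0.00669167; n = 5 × 12 = 60 periods.
FV-annuity factor = 73.534342; PMT = 2.844e+06 / 73.534342 = 38,675.8068

CHF 38,675.81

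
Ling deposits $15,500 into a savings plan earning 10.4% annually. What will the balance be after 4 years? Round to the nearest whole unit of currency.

$23,025

15,500 × (1+0.104)^4 = 15,500 × 1.485512 = 23,025.4428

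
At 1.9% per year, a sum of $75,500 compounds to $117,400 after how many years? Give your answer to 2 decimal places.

23.45 years

(1+i)^n = 117400/75500 = 1.55497, so n = ln 1.55497 / ln 1.019 = 23.4545 years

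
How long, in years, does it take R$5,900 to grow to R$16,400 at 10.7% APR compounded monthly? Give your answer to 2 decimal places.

Periodic rate i = 0.107/12 = 0.00891667.
n = ln(16400/5900) / ln(1+0.00891667) = ln(2.77966) / 0.008877 = 115.1641 months
= 115.1641/12 years

9.60 years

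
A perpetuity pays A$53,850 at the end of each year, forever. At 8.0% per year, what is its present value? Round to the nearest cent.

A$673,125.00

PV = PMT / i = 53850 / 0.08 = 673,125.0000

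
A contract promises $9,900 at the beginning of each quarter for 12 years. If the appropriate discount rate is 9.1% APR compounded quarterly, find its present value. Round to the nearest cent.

$293,887.09

With 4 periods per year: i = 0.02275, n = 48.
PV = 9900 × [1 − (1+0.02275)^(−48)] / 0.02275 × (1+i) = 9900 × 29.685565 = 293,887.0948
Payments are at the start of each period, so multiply by (1+i).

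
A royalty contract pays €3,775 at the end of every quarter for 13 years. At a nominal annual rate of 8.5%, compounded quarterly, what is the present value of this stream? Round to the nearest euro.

With 4 periods per year: i = 0.02125, n = 52.
Annuity factor a(52|0.02125) = 31.290938; PV = 3775 × 31.290938 = 118,123.2922

€118,123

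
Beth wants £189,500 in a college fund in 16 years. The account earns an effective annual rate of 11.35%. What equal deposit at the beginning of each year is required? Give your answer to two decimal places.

£4,212.60

FV-annuity factor × (1+i) = 44.984045; PMT = 189500 / 44.984045 = 4,212.6047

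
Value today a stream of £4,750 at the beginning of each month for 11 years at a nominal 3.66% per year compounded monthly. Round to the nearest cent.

i = 0.0366/12 = 0.00305 per month; n = 11·12 = 132.
PV = 4750 × [1 − (1+0.00305)^(−132)] / 0.00305 × (1+i) = 4750 × 108.859124 = 517,080.8386
Payments are at the start of each period, so multiply by (1+i).

£517,080.84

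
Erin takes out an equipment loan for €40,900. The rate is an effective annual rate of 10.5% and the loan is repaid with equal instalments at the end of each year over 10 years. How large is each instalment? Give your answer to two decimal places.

PMT = 40900 / ( [1 − (1+0.105)^(−10)] / 0.105 ) = 40900 / 6.014773 = 6,799.9244

€6,799.92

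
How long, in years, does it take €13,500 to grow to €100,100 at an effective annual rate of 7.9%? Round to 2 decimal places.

26.35 years

n = ln(100100/13500) / ln(1+0.079) = ln(7.41481) / 0.076035 = 26.3496 years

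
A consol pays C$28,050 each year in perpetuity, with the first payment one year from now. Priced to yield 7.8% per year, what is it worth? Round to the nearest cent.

C$359,615.38

PV = C/r = 28050/0.078 = 359,615.3846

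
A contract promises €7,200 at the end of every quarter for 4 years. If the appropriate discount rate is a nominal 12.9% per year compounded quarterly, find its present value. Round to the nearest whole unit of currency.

i = 0.129/4 = 0.03225 per quarter; n = 4·4 = 16.
PV = PMT · [1 − (1+i)^(−n)] / i = 7200 · 12.347736 = 88,903.6974

€88,904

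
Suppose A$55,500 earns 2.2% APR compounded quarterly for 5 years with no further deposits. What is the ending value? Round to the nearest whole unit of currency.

With 4 periods per year: i = 0.0055, n = 20.
FV = 55,500 × (1 + 0.0055)^20 = 61,934.7632

A$61,935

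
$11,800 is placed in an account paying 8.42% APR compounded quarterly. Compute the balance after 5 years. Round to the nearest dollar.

Periodic rate i = 0.0842/4 = 0.02105; n = 5 × 4 = 20 periods.
FV = PV·(1+i)^n = 11,800 × 1.516841 = 17,898.7293

$17,899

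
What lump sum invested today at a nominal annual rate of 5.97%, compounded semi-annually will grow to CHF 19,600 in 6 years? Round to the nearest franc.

CHF 13,771

With 2 periods per year: i = 0.02985, n = 12.
PV = FV·(1+i)^(−n) = 19,600 × 0.702607 = 13,771.0924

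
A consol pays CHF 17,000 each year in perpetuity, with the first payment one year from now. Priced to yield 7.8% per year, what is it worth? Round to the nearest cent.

CHF 217,948.72

PV = PMT / i = 17000 / 0.078 = 217,948.7179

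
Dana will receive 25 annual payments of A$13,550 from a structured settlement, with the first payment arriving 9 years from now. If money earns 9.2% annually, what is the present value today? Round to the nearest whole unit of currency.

A$64,771

PV at t=8 (ordinary 25-year annuity): 13550 × a(25|0.092) = 13550 × 9.665511 = 130,967.6677
PV₀ = 130,967.6677 / (1+0.092)^8 = 130,967.6677 / 2.022000 = 64,771.3556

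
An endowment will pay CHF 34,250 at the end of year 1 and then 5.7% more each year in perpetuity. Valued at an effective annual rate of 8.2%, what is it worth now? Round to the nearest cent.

CHF 1,370,000.00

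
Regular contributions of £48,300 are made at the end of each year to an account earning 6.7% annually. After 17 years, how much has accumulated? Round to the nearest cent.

£1,450,142.64

FV = 48300 × [(1+0.067)^17 − 1] / 0.067 = 48300 × 30.023657 = 1,450,142.6437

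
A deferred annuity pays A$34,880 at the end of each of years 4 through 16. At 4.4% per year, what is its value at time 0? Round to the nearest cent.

PV at t=3 (ordinary 13-year annuity): 34880 × a(13|0.044) = 34880 × 9.742306 = 339,811.6336
Discount back 3 years: 339,811.6336 × (1+0.044)^(−3) = 339,811.6336 × 0.878817 = 298,632.2779

A$298,632.28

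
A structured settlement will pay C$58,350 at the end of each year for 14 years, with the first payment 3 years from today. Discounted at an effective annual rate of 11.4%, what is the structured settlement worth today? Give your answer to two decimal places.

C$321,458.94

Value one period before first payment (t=2): 58350 × [1 − (1+0.114)^(−14)] / 0.114 = 58350 × 6.836834 = 398,929.2636
PV₀ = 398,929.2636 / (1+0.114)^2 = 398,929.2636 / 1.240996 = 321,458.9440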